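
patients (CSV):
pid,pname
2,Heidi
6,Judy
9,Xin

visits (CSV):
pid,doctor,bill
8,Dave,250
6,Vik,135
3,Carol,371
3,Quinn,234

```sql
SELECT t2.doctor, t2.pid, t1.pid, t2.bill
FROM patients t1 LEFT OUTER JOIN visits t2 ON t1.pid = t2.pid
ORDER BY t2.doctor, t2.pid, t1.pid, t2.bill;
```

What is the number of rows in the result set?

LEFT JOIN keeps every row from `patients`; unmatched rows get NULL for `visits`'s columns.
Matching on t1.pid = t2.pid.
Matched pairs: 1; unmatched t1 rows kept: 2.
Total: 1 matched + 2 padded = 3 rows.

3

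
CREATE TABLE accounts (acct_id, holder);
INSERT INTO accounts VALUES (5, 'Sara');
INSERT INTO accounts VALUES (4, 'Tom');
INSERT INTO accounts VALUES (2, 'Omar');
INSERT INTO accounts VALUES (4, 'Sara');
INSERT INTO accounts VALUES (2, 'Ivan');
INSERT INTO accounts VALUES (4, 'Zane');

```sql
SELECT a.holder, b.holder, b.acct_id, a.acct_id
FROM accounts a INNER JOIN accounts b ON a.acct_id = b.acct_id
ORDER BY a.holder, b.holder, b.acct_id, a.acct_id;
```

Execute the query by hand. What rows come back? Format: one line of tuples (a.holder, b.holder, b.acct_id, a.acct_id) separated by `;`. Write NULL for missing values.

(Ivan, Ivan, 2, 2); (Ivan, Omar, 2, 2); (Omar, Ivan, 2, 2); (Omar, Omar, 2, 2); (Sara, Sara, 4, 4); (Sara, Sara, 5, 5); (Sara, Tom, 4, 4); (Sara, Zane, 4, 4); (Tom, Sara, 4, 4); (Tom, Tom, 4, 4); (Tom, Zane, 4, 4); (Zane, Sara, 4, 4); (Zane, Tom, 4, 4); (Zane, Zane, 4, 4)

INNER JOIN keeps only pairs where the ON condition holds.
Matching on a.acct_id = b.acct_id.
- a[0] acct_id=5 → 1 match(es) in b → 1 row(s).
- a[1] acct_id=4 → 3 match(es) in b → 3 row(s).
- a[2] acct_id=2 → 2 match(es) in b → 2 row(s).
- a[3] acct_id=4 → 3 match(es) in b → 3 row(s).
- a[4] acct_id=2 → 2 match(es) in b → 2 row(s).
- a[5] acct_id=4 → 3 match(es) in b → 3 row(s).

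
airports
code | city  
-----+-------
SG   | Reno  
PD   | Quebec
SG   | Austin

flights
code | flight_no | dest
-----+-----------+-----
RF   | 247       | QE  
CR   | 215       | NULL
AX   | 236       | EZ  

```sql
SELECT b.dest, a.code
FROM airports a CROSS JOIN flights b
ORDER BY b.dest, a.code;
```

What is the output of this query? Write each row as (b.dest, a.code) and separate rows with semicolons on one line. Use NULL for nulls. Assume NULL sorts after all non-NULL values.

CROSS JOIN pairs every row of `airports` with every row of `flights`: 3 × 3 = 9 rows.
After projecting and ordering:
b.dest | a.code
EZ | PD
EZ | SG
EZ | SG
QE | PD
QE | SG
QE | SG
NULL | PD
NULL | SG
NULL | SG

(EZ, PD); (EZ, SG); (EZ, SG); (QE, PD); (QE, SG); (QE, SG); (NULL, PD); (NULL, SG); (NULL, SG)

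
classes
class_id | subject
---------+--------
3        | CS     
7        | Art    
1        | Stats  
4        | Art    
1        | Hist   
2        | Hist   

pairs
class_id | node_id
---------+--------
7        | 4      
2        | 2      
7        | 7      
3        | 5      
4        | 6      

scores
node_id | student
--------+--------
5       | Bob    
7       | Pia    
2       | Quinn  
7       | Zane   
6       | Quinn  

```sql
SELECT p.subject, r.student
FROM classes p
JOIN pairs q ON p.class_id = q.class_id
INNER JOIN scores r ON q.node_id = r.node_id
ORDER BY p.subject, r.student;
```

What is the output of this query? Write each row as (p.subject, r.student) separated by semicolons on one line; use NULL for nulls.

(Art, Pia); (Art, Quinn); (Art, Zane); (CS, Bob); (Hist, Quinn)

Evaluate left to right. First `classes p INNER JOIN pairs q` on class_id: 5 row(s).
Then INNER JOIN `scores r` on node_id: keep only rows whose q.node_id appears in r.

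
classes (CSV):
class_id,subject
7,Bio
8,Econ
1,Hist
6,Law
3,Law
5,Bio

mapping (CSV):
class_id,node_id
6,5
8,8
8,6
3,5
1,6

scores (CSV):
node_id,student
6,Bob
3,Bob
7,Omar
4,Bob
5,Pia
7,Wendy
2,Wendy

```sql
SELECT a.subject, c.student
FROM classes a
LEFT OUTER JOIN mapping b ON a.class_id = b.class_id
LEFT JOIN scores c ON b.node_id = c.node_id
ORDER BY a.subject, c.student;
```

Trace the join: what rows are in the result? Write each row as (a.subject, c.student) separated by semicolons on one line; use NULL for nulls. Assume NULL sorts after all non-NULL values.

(Bio, NULL); (Bio, NULL); (Econ, Bob); (Econ, NULL); (Hist, Bob); (Law, Pia); (Law, Pia)

Step 1 — a LEFT JOIN b on class_id → 7 row(s).
Then LEFT JOIN `scores c` on node_id: each of those 7 rows is kept; rows whose b.node_id has no match in c get NULL for c's columns.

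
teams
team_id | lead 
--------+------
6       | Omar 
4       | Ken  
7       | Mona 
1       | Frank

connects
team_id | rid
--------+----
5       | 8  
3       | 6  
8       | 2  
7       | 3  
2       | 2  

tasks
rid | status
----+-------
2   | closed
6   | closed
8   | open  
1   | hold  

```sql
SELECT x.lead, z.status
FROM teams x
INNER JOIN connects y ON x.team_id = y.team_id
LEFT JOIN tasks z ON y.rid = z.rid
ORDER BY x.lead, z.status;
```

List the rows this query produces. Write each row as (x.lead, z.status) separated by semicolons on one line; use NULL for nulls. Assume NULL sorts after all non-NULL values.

(Mona, NULL)

Step 1 — x INNER JOIN y on team_id → 1 row(s).
Then LEFT JOIN `tasks z` on rid: each of those 1 rows is kept; rows whose y.rid has no match in z get NULL for z's columns.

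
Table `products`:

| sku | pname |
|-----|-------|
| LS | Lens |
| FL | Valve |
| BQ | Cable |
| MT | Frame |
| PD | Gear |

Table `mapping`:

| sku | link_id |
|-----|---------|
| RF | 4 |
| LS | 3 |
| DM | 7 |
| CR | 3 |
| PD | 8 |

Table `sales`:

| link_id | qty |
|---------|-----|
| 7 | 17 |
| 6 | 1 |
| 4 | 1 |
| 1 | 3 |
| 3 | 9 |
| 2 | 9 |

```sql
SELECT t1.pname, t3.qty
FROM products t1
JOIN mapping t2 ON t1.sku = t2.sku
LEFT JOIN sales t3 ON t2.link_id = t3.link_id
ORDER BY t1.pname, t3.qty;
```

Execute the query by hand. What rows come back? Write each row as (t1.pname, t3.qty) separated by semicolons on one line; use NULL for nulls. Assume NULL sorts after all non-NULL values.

Step 1 — t1 INNER JOIN t2 on sku → 2 row(s).
Then LEFT JOIN `sales t3` on link_id: each of those 2 rows is kept; rows whose t2.link_id has no match in t3 get NULL for t3's columns.

(Gear, NULL); (Lens, 9)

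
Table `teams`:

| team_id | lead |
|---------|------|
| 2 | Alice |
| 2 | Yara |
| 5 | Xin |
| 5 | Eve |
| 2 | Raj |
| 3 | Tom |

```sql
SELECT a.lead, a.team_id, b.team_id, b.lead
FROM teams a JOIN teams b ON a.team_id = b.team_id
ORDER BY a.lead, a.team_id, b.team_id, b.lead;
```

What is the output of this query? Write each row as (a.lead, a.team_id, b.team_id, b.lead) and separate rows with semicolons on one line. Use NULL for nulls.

(Alice, 2, 2, Alice); (Alice, 2, 2, Raj); (Alice, 2, 2, Yara); (Eve, 5, 5, Eve); (Eve, 5, 5, Xin); (Raj, 2, 2, Alice); (Raj, 2, 2, Raj); (Raj, 2, 2, Yara); (Tom, 3, 3, Tom); (Xin, 5, 5, Eve); (Xin, 5, 5, Xin); (Yara, 2, 2, Alice); (Yara, 2, 2, Raj); (Yara, 2, 2, Yara)

INNER JOIN keeps only pairs where the ON condition holds.
Matching on a.team_id = b.team_id.
- team_id=2: 3 matching b row(s), so 3 row(s) emitted.
- team_id=2: 3 matching b row(s), so 3 row(s) emitted.
- team_id=5: 2 matching b row(s), so 2 row(s) emitted.
- team_id=5: 2 matching b row(s), so 2 row(s) emitted.
- team_id=2: 3 matching b row(s), so 3 row(s) emitted.
- team_id=3: 1 matching b row(s), so 1 row(s) emitted.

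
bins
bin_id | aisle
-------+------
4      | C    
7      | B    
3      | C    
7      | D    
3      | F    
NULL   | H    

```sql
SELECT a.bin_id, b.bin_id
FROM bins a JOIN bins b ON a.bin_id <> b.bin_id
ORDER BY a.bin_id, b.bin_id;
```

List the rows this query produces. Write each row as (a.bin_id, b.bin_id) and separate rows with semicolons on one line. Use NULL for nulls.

(3, 4); (3, 4); (3, 7); (3, 7); (3, 7); (3, 7); (4, 3); (4, 3); (4, 7); (4, 7); (7, 3); (7, 3); (7, 3); (7, 3); (7, 4); (7, 4)

INNER JOIN keeps only pairs where the ON condition holds.
Matching on a.bin_id <> b.bin_id. A NULL in a compared column never satisfies the condition.
- bin_id=4: 4 matching b row(s), so 4 row(s) emitted.
- bin_id=7: 3 matching b row(s), so 3 row(s) emitted.
- bin_id=3: 3 matching b row(s), so 3 row(s) emitted.
- bin_id=7: 3 matching b row(s), so 3 row(s) emitted.
- bin_id=3: 3 matching b row(s), so 3 row(s) emitted.
- bin_id=NULL: no matching b row, dropped.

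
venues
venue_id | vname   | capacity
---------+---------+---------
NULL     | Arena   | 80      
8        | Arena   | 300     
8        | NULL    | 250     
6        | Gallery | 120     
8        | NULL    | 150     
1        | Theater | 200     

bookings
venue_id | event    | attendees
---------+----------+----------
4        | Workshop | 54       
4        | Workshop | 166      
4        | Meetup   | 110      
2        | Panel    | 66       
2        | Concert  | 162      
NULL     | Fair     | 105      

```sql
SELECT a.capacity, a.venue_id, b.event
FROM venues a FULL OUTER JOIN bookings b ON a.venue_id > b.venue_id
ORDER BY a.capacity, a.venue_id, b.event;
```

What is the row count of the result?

23

FULL OUTER JOIN keeps every row from both sides; unmatched rows get NULL for the other side's columns.
Matching on a.venue_id > b.venue_id. A NULL in a compared column never satisfies the condition.
- venue_id=NULL: no b row matches, row kept with b columns NULL.
- venue_id=8: 5 matching b row(s), so 5 row(s) emitted.
- venue_id=8: 5 matching b row(s), so 5 row(s) emitted.
- venue_id=6: 5 matching b row(s), so 5 row(s) emitted.
- venue_id=8: 5 matching b row(s), so 5 row(s) emitted.
- venue_id=1: no b row matches, row kept with b columns NULL.
- 1 b row(s) had no a match → kept, a columns NULL.
Total: 20 matched + 3 padded = 23 rows.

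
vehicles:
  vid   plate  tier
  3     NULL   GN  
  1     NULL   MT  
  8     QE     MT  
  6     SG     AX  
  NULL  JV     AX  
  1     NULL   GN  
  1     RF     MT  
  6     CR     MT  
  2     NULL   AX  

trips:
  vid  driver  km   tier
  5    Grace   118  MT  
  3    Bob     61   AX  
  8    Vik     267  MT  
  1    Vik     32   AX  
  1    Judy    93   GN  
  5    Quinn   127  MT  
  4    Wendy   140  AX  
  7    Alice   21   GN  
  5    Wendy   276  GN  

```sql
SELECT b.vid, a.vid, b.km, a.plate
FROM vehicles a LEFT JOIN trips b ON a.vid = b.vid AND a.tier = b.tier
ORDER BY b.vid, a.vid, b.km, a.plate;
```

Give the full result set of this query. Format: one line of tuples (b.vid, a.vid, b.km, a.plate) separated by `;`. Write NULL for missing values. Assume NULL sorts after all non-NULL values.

LEFT JOIN keeps every row from `vehicles`; unmatched rows get NULL for `trips`'s columns.
Matching on a.vid = b.vid AND a.tier = b.tier. A NULL in a compared column never satisfies the condition.
- a (vid=3, tier=GN) has no partner → padded with NULL.
- a (vid=1, tier=MT) has no partner → padded with NULL.
- a (vid=8, tier=MT) pairs with 1 row(s) of b.
- a (vid=6, tier=AX) has no partner → padded with NULL.
- a (vid=NULL, tier=AX) has no partner → padded with NULL.
- a (vid=1, tier=GN) pairs with 1 row(s) of b.
- a (vid=1, tier=MT) has no partner → padded with NULL.
- a (vid=6, tier=MT) has no partner → padded with NULL.
- a (vid=2, tier=AX) has no partner → padded with NULL.
After projecting and ordering:
b.vid | a.vid | b.km | a.plate
1 | 1 | 93 | NULL
8 | 8 | 267 | QE
NULL | 1 | NULL | RF
NULL | 1 | NULL | NULL
NULL | 2 | NULL | NULL
NULL | 3 | NULL | NULL
NULL | 6 | NULL | CR
NULL | 6 | NULL | SG
NULL | NULL | NULL | JV

(1, 1, 93, NULL); (8, 8, 267, QE); (NULL, 1, NULL, RF); (NULL, 1, NULL, NULL); (NULL, 2, NULL, NULL); (NULL, 3, NULL, NULL); (NULL, 6, NULL, CR); (NULL, 6, NULL, SG); (NULL, NULL, NULL, JV)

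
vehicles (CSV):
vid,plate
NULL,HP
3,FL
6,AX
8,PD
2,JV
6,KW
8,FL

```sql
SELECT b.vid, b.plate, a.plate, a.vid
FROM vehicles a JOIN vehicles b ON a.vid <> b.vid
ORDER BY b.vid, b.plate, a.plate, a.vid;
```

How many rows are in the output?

26

INNER JOIN keeps only pairs where the ON condition holds.
Matching on a.vid <> b.vid. A NULL in a compared column never satisfies the condition.
- vid=NULL: no matching b row, dropped.
- vid=3: 5 matching b row(s), so 5 row(s) emitted.
- vid=6: 4 matching b row(s), so 4 row(s) emitted.
- vid=8: 4 matching b row(s), so 4 row(s) emitted.
- vid=2: 5 matching b row(s), so 5 row(s) emitted.
- vid=6: 4 matching b row(s), so 4 row(s) emitted.
- vid=8: 4 matching b row(s), so 4 row(s) emitted.
Total: 26 rows.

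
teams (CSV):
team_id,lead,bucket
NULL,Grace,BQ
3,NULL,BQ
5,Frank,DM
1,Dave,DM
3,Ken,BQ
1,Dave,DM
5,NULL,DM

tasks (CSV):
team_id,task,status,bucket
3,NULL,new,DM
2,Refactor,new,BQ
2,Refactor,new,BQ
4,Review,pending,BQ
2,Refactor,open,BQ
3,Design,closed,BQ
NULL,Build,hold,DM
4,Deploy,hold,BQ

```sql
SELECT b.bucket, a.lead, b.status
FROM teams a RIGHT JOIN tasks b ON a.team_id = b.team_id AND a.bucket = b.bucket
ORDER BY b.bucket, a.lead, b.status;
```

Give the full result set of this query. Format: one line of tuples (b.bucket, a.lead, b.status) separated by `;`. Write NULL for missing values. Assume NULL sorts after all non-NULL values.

RIGHT JOIN keeps every row from `tasks`; unmatched rows get NULL for `teams`'s columns.
Matching on a.team_id = b.team_id AND a.bucket = b.bucket. A NULL in a compared column never satisfies the condition.
Matched pairs: 2; unmatched b rows kept: 7.

(BQ, Ken, closed); (BQ, NULL, closed); (BQ, NULL, hold); (BQ, NULL, new); (BQ, NULL, new); (BQ, NULL, open); (BQ, NULL, pending); (DM, NULL, hold); (DM, NULL, new)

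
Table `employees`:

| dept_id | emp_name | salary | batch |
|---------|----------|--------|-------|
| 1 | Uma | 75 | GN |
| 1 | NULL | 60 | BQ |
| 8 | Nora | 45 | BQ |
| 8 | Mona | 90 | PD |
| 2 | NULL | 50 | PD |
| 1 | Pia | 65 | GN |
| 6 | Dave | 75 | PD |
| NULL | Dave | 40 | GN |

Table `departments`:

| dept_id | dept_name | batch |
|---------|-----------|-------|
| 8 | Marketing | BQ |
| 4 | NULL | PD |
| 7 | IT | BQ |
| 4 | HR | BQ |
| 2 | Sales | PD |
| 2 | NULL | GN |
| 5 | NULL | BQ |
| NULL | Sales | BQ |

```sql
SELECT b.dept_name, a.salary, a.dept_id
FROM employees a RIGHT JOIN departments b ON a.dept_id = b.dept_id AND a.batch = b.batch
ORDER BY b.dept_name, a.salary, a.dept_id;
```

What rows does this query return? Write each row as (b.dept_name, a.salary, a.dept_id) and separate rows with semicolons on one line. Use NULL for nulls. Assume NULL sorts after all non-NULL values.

(HR, NULL, NULL); (IT, NULL, NULL); (Marketing, 45, 8); (Sales, 50, 2); (Sales, NULL, NULL); (NULL, NULL, NULL); (NULL, NULL, NULL); (NULL, NULL, NULL)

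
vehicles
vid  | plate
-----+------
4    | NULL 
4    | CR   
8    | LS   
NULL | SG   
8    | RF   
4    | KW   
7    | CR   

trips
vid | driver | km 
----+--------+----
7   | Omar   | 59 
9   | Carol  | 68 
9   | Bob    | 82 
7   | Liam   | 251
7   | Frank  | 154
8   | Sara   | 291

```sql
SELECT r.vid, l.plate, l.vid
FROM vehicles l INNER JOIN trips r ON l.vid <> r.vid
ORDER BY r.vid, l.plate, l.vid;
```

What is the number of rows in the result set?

INNER JOIN keeps only pairs where the ON condition holds.
Matching on l.vid <> r.vid. A NULL in a compared column never satisfies the condition.
Matched pairs: 31.
Total: 31 rows.

31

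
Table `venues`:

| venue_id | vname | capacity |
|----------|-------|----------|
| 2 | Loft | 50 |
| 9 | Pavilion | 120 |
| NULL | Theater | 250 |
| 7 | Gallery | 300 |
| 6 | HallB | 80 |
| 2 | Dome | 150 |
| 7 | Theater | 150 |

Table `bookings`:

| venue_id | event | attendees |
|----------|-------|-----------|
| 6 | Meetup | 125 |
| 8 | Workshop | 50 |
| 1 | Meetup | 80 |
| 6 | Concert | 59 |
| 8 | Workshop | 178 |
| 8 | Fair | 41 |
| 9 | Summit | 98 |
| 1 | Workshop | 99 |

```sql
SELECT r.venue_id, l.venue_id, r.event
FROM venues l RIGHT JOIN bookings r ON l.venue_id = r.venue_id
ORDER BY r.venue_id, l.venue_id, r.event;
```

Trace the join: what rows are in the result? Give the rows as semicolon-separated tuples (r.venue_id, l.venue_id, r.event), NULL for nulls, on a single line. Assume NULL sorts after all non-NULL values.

RIGHT JOIN keeps every row from `bookings`; unmatched rows get NULL for `venues`'s columns.
Matching on l.venue_id = r.venue_id. A NULL in a compared column never satisfies the condition.
- l[0] venue_id=2 → no match.
- l[1] venue_id=9 → 1 match(es) in r → 1 row(s).
- l[2] venue_id=NULL → no match.
- l[3] venue_id=7 → no match.
- l[4] venue_id=6 → 2 match(es) in r → 2 row(s).
- l[5] venue_id=2 → no match.
- l[6] venue_id=7 → no match.
- 5 r row(s) had no l match → kept, l columns NULL.
After projecting and ordering:
r.venue_id | l.venue_id | r.event
1 | NULL | Meetup
1 | NULL | Workshop
6 | 6 | Concert
6 | 6 | Meetup
8 | NULL | Fair
8 | NULL | Workshop
8 | NULL | Workshop
9 | 9 | Summit

(1, NULL, Meetup); (1, NULL, Workshop); (6, 6, Concert); (6, 6, Meetup); (8, NULL, Fair); (8, NULL, Workshop); (8, NULL, Workshop); (9, 9, Summit)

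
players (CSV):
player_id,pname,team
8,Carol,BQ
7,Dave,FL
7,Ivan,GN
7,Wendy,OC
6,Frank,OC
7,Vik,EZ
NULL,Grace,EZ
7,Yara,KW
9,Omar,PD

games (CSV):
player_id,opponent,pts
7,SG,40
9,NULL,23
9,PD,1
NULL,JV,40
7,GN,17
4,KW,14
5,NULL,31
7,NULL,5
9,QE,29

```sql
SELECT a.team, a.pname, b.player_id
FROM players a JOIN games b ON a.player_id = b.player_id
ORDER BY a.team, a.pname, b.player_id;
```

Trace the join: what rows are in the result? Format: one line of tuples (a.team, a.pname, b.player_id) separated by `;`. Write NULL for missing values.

INNER JOIN keeps only pairs where the ON condition holds.
Matching on a.player_id = b.player_id. A NULL in a compared column never satisfies the condition.
- a row (player_id=8): no match → dropped.
- a row (player_id=7): matches 3 b row(s) → 3 output row(s).
- a row (player_id=7): matches 3 b row(s) → 3 output row(s).
- a row (player_id=7): matches 3 b row(s) → 3 output row(s).
- a row (player_id=6): no match → dropped.
- a row (player_id=7): matches 3 b row(s) → 3 output row(s).
- a row (player_id=NULL): no match → dropped.
- a row (player_id=7): matches 3 b row(s) → 3 output row(s).
- a row (player_id=9): matches 3 b row(s) → 3 output row(s).

(EZ, Vik, 7); (EZ, Vik, 7); (EZ, Vik, 7); (FL, Dave, 7); (FL, Dave, 7); (FL, Dave, 7); (GN, Ivan, 7); (GN, Ivan, 7); (GN, Ivan, 7); (KW, Yara, 7); (KW, Yara, 7); (KW, Yara, 7); (OC, Wendy, 7); (OC, Wendy, 7); (OC, Wendy, 7); (PD, Omar, 9); (PD, Omar, 9); (PD, Omar, 9)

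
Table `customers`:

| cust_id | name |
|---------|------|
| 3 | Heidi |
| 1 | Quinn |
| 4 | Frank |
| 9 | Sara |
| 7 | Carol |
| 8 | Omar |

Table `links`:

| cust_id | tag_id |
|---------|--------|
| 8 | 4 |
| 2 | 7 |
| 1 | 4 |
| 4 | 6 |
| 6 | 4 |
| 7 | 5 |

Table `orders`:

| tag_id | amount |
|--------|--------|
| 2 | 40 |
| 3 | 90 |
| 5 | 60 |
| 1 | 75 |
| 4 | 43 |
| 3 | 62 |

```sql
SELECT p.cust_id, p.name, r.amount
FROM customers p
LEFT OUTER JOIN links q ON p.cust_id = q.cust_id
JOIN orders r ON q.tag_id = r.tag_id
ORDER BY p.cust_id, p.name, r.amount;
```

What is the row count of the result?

3

Step 1 — p LEFT JOIN q on cust_id → 6 row(s).
Then INNER JOIN `orders r` on tag_id: keep only rows whose q.tag_id appears in r.
Result: 3 row(s).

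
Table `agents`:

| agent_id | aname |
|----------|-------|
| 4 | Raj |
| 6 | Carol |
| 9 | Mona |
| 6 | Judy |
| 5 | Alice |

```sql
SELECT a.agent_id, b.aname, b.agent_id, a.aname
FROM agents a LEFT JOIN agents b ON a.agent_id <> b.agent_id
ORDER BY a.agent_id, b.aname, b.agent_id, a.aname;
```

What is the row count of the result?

LEFT JOIN keeps every row from `agents a`; unmatched rows get NULL for `agents b`'s columns.
Matching on a.agent_id <> b.agent_id.
- a row (agent_id=4): matches 4 b row(s) → 4 output row(s).
- a row (agent_id=6): matches 3 b row(s) → 3 output row(s).
- a row (agent_id=9): matches 4 b row(s) → 4 output row(s).
- a row (agent_id=6): matches 3 b row(s) → 3 output row(s).
- a row (agent_id=5): matches 4 b row(s) → 4 output row(s).
Total: 18 rows.

18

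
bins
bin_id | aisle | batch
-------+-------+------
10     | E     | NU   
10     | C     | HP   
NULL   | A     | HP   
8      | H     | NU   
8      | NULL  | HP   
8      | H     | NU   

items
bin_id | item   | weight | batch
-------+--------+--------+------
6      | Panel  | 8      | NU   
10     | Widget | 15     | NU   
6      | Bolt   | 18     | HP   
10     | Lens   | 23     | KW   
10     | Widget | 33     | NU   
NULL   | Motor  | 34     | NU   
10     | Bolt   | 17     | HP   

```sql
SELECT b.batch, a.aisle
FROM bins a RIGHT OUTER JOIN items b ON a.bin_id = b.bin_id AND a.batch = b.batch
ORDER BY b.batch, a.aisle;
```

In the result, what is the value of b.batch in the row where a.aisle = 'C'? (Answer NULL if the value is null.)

RIGHT JOIN keeps every row from `items`; unmatched rows get NULL for `bins`'s columns.
Matching on a.bin_id = b.bin_id AND a.batch = b.batch. A NULL in a compared column never satisfies the condition.
Matched pairs: 3; unmatched b rows kept: 4.

HP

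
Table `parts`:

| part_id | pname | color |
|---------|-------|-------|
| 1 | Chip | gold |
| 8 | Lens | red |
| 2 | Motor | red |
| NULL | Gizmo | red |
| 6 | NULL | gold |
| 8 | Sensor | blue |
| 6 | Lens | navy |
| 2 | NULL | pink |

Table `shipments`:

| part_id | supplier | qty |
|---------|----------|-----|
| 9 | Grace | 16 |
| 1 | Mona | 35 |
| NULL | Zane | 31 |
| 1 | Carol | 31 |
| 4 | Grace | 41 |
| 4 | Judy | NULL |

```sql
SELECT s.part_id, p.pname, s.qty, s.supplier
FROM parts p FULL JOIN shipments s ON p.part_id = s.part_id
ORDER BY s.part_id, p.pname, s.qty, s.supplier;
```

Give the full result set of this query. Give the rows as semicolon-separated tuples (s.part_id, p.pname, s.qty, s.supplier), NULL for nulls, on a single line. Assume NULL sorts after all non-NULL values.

(1, Chip, 31, Carol); (1, Chip, 35, Mona); (4, NULL, 41, Grace); (4, NULL, NULL, Judy); (9, NULL, 16, Grace); (NULL, Gizmo, NULL, NULL); (NULL, Lens, NULL, NULL); (NULL, Lens, NULL, NULL); (NULL, Motor, NULL, NULL); (NULL, Sensor, NULL, NULL); (NULL, NULL, 31, Zane); (NULL, NULL, NULL, NULL); (NULL, NULL, NULL, NULL)

FULL OUTER JOIN keeps every row from both sides; unmatched rows get NULL for the other side's columns.
Matching on p.part_id = s.part_id. A NULL in a compared column never satisfies the condition.
- part_id=1: 2 matching s row(s), so 2 row(s) emitted.
- part_id=8: no s row matches, row kept with s columns NULL.
- part_id=2: no s row matches, row kept with s columns NULL.
- part_id=NULL: no s row matches, row kept with s columns NULL.
- part_id=6: no s row matches, row kept with s columns NULL.
- part_id=8: no s row matches, row kept with s columns NULL.
- part_id=6: no s row matches, row kept with s columns NULL.
- part_id=2: no s row matches, row kept with s columns NULL.
- 4 row(s) from s found no p partner → padded with NULL.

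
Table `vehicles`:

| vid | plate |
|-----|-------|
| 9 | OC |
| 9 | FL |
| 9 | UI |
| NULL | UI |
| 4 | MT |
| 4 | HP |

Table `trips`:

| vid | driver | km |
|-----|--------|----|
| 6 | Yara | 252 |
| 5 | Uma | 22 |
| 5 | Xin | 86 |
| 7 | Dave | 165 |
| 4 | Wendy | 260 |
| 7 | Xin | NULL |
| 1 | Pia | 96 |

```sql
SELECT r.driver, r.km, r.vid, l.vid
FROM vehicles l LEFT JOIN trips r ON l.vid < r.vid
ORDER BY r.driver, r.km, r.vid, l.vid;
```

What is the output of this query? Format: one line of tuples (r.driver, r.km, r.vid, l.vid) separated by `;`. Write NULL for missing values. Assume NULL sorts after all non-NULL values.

LEFT JOIN keeps every row from `vehicles`; unmatched rows get NULL for `trips`'s columns.
Matching on l.vid < r.vid. A NULL in a compared column never satisfies the condition.
- vid=9: no r row matches, row kept with r columns NULL.
- vid=9: no r row matches, row kept with r columns NULL.
- vid=9: no r row matches, row kept with r columns NULL.
- vid=NULL: no r row matches, row kept with r columns NULL.
- vid=4: 5 matching r row(s), so 5 row(s) emitted.
- vid=4: 5 matching r row(s), so 5 row(s) emitted.

(Dave, 165, 7, 4); (Dave, 165, 7, 4); (Uma, 22, 5, 4); (Uma, 22, 5, 4); (Xin, 86, 5, 4); (Xin, 86, 5, 4); (Xin, NULL, 7, 4); (Xin, NULL, 7, 4); (Yara, 252, 6, 4); (Yara, 252, 6, 4); (NULL, NULL, NULL, 9); (NULL, NULL, NULL, 9); (NULL, NULL, NULL, 9); (NULL, NULL, NULL, NULL)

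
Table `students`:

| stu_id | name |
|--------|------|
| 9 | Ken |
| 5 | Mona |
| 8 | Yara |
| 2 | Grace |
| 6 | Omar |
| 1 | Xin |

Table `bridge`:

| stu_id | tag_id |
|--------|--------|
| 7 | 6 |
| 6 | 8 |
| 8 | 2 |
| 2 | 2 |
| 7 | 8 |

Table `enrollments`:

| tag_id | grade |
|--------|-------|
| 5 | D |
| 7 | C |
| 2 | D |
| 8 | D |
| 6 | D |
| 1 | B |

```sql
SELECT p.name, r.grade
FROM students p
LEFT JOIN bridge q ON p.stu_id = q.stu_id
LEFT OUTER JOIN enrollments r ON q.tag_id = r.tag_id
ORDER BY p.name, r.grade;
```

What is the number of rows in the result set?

Step 1 — p LEFT JOIN q on stu_id → 6 row(s).
Then LEFT JOIN `enrollments r` on tag_id: each of those 6 rows is kept; rows whose q.tag_id has no match in r get NULL for r's columns.
Result: 6 row(s).

6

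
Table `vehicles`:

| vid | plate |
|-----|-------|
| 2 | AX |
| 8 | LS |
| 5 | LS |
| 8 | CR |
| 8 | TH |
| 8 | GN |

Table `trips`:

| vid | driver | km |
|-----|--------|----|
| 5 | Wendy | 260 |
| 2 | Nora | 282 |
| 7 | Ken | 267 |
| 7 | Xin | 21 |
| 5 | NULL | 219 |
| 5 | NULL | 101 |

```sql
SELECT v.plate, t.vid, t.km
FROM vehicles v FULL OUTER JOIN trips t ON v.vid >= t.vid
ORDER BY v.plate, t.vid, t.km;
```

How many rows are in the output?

FULL OUTER JOIN keeps every row from both sides; unmatched rows get NULL for the other side's columns.
Matching on v.vid >= t.vid.
- v (vid=2) pairs with 1 row(s) of t.
- v (vid=8) pairs with 6 row(s) of t.
- v (vid=5) pairs with 4 row(s) of t.
- v (vid=8) pairs with 6 row(s) of t.
- v (vid=8) pairs with 6 row(s) of t.
- v (vid=8) pairs with 6 row(s) of t.
Total: 29 rows.

29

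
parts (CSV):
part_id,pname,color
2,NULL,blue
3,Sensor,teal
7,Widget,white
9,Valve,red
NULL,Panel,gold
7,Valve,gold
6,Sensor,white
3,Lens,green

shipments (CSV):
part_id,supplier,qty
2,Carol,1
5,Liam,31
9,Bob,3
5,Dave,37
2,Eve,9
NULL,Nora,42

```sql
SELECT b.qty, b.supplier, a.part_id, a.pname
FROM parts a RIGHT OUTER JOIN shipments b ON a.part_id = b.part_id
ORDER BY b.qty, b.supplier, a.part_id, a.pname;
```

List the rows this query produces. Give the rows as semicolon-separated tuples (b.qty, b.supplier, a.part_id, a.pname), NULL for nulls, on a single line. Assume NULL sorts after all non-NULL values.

RIGHT JOIN keeps every row from `shipments`; unmatched rows get NULL for `parts`'s columns.
Matching on a.part_id = b.part_id. A NULL in a compared column never satisfies the condition.
- a[0] part_id=2 → 2 match(es) in b → 2 row(s).
- a[1] part_id=3 → no match.
- a[2] part_id=7 → no match.
- a[3] part_id=9 → 1 match(es) in b → 1 row(s).
- a[4] part_id=NULL → no match.
- a[5] part_id=7 → no match.
- a[6] part_id=6 → no match.
- a[7] part_id=3 → no match.
- plus 3 unmatched b row(s), each kept with NULL a columns.
After projecting and ordering:
b.qty | b.supplier | a.part_id | a.pname
1 | Carol | 2 | NULL
3 | Bob | 9 | Valve
9 | Eve | 2 | NULL
31 | Liam | NULL | NULL
37 | Dave | NULL | NULL
42 | Nora | NULL | NULL

(1, Carol, 2, NULL); (3, Bob, 9, Valve); (9, Eve, 2, NULL); (31, Liam, NULL, NULL); (37, Dave, NULL, NULL); (42, Nora, NULL, NULL)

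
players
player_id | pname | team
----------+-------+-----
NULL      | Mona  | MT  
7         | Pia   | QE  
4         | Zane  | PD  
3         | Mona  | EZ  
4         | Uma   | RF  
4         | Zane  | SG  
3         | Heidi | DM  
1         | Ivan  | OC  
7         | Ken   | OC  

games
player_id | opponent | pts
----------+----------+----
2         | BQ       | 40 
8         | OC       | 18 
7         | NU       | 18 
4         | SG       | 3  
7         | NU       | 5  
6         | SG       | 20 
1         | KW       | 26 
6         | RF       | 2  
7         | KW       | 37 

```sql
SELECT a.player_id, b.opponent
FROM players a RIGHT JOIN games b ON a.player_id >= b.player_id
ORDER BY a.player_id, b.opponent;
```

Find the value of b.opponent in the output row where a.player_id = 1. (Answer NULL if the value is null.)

KW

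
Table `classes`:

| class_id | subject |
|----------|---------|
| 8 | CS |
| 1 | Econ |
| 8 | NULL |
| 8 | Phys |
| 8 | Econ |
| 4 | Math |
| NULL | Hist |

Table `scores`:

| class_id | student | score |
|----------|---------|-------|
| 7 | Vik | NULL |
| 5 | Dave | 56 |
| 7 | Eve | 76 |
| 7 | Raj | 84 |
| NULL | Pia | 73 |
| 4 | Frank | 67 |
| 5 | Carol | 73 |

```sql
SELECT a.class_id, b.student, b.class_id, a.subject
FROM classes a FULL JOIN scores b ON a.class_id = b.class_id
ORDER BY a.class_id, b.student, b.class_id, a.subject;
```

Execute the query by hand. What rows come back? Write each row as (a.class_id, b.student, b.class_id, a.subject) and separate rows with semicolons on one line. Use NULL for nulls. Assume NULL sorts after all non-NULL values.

FULL OUTER JOIN keeps every row from both sides; unmatched rows get NULL for the other side's columns.
Matching on a.class_id = b.class_id. A NULL in a compared column never satisfies the condition.
Matched pairs: 1; unmatched a rows kept: 6; unmatched b rows kept: 6.

(1, NULL, NULL, Econ); (4, Frank, 4, Math); (8, NULL, NULL, CS); (8, NULL, NULL, Econ); (8, NULL, NULL, Phys); (8, NULL, NULL, NULL); (NULL, Carol, 5, NULL); (NULL, Dave, 5, NULL); (NULL, Eve, 7, NULL); (NULL, Pia, NULL, NULL); (NULL, Raj, 7, NULL); (NULL, Vik, 7, NULL); (NULL, NULL, NULL, Hist)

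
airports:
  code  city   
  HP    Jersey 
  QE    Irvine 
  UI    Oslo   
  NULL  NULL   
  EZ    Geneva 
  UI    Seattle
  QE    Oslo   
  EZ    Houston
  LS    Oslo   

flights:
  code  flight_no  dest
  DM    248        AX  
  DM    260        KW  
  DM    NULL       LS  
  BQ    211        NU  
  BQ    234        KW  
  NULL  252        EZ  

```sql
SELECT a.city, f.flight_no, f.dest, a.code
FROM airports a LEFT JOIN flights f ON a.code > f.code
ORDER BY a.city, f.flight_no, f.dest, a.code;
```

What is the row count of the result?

LEFT JOIN keeps every row from `airports`; unmatched rows get NULL for `flights`'s columns.
Matching on a.code > f.code. A NULL in a compared column never satisfies the condition.
- code=HP: 5 matching f row(s), so 5 row(s) emitted.
- code=QE: 5 matching f row(s), so 5 row(s) emitted.
- code=UI: 5 matching f row(s), so 5 row(s) emitted.
- code=NULL: no f row matches, row kept with f columns NULL.
- code=EZ: 5 matching f row(s), so 5 row(s) emitted.
- code=UI: 5 matching f row(s), so 5 row(s) emitted.
- code=QE: 5 matching f row(s), so 5 row(s) emitted.
- code=EZ: 5 matching f row(s), so 5 row(s) emitted.
- code=LS: 5 matching f row(s), so 5 row(s) emitted.
Total: 40 matched + 1 padded = 41 rows.

41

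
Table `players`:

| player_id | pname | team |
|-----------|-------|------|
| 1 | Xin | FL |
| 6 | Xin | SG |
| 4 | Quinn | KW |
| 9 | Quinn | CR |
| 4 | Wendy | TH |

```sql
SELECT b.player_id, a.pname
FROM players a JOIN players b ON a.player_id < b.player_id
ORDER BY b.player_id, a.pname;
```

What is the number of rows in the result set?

9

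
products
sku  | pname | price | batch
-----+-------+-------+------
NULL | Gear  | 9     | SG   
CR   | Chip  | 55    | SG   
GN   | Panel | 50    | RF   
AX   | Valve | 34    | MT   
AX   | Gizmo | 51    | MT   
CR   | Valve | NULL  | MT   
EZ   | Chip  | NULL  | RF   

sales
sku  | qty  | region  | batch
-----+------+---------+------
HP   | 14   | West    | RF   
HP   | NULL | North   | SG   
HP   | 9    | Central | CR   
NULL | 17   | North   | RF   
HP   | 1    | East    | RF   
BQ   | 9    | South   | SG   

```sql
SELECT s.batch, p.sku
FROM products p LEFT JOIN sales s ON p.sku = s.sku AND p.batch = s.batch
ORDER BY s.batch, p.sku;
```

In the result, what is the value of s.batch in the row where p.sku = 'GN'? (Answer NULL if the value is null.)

NULL

LEFT JOIN keeps every row from `products`; unmatched rows get NULL for `sales`'s columns.
Matching on p.sku = s.sku AND p.batch = s.batch. A NULL in a compared column never satisfies the condition.
Matched pairs: 0; unmatched p rows kept: 7.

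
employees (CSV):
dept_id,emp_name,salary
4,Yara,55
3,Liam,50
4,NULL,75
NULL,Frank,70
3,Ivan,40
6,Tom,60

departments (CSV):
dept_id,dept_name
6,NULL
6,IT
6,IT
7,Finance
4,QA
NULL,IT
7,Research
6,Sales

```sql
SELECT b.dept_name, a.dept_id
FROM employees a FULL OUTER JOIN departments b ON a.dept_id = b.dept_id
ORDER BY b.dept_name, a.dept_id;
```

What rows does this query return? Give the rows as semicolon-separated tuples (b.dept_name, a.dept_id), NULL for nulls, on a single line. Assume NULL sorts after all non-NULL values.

(Finance, NULL); (IT, 6); (IT, 6); (IT, NULL); (QA, 4); (QA, 4); (Research, NULL); (Sales, 6); (NULL, 3); (NULL, 3); (NULL, 6); (NULL, NULL)

FULL OUTER JOIN keeps every row from both sides; unmatched rows get NULL for the other side's columns.
Matching on a.dept_id = b.dept_id. A NULL in a compared column never satisfies the condition.
Matched pairs: 6; unmatched a rows kept: 3; unmatched b rows kept: 3.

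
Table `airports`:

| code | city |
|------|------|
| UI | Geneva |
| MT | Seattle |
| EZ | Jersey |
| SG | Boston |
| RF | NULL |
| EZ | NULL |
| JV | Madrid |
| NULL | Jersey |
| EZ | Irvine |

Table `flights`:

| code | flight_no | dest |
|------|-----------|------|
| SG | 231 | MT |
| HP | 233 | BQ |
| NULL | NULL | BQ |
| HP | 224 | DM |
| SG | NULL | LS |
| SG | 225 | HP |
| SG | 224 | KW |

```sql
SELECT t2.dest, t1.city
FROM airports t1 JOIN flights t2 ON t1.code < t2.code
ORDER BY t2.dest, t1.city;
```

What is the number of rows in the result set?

INNER JOIN keeps only pairs where the ON condition holds.
Matching on t1.code < t2.code. A NULL in a compared column never satisfies the condition.
Matched pairs: 30.
Total: 30 rows.

30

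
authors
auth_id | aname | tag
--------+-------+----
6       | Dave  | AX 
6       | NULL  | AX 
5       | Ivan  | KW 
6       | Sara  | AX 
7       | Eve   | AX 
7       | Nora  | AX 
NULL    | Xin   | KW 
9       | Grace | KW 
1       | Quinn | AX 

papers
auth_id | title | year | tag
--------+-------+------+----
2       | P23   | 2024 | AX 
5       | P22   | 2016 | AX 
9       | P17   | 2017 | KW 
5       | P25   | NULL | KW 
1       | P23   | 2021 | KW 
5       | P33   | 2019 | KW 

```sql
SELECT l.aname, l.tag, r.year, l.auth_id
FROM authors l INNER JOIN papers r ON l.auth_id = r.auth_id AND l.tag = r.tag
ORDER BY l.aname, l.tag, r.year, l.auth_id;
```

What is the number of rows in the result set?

3

INNER JOIN keeps only pairs where the ON condition holds.
Matching on l.auth_id = r.auth_id AND l.tag = r.tag. A NULL in a compared column never satisfies the condition.
- l (auth_id=6, tag=AX) has no partner → excluded.
- l (auth_id=6, tag=AX) has no partner → excluded.
- l (auth_id=5, tag=KW) pairs with 2 row(s) of r.
- l (auth_id=6, tag=AX) has no partner → excluded.
- l (auth_id=7, tag=AX) has no partner → excluded.
- l (auth_id=7, tag=AX) has no partner → excluded.
- l (auth_id=NULL, tag=KW) has no partner → excluded.
- l (auth_id=9, tag=KW) pairs with 1 row(s) of r.
- l (auth_id=1, tag=AX) has no partner → excluded.
Total: 3 rows.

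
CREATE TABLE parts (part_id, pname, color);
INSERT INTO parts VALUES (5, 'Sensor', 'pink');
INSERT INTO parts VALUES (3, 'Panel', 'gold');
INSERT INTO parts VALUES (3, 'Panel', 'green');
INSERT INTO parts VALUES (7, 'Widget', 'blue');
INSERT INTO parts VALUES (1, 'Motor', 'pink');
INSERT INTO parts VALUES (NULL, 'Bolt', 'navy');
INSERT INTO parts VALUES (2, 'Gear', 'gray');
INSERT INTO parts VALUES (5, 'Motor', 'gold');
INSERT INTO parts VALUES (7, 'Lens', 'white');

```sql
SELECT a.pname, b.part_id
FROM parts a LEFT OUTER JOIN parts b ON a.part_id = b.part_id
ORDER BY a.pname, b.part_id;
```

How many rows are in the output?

15

LEFT JOIN keeps every row from `parts a`; unmatched rows get NULL for `parts b`'s columns.
Matching on a.part_id = b.part_id. A NULL in a compared column never satisfies the condition.
- a row (part_id=5): matches 2 b row(s) → 2 output row(s).
- a row (part_id=3): matches 2 b row(s) → 2 output row(s).
- a row (part_id=3): matches 2 b row(s) → 2 output row(s).
- a row (part_id=7): matches 2 b row(s) → 2 output row(s).
- a row (part_id=1): matches 1 b row(s) → 1 output row(s).
- a row (part_id=NULL): no match → kept, b columns NULL.
- a row (part_id=2): matches 1 b row(s) → 1 output row(s).
- a row (part_id=5): matches 2 b row(s) → 2 output row(s).
- a row (part_id=7): matches 2 b row(s) → 2 output row(s).
Total: 14 matched + 1 padded = 15 rows.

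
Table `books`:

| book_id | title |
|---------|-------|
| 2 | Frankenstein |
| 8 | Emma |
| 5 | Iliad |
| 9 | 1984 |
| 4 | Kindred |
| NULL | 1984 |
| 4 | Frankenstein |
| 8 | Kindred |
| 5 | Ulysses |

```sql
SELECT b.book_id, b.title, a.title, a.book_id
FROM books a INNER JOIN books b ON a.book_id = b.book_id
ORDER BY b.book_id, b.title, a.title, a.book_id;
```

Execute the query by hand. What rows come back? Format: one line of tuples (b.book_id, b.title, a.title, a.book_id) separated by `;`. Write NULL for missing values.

INNER JOIN keeps only pairs where the ON condition holds.
Matching on a.book_id = b.book_id. A NULL in a compared column never satisfies the condition.
- a[0] book_id=2 → 1 match(es) in b → 1 row(s).
- a[1] book_id=8 → 2 match(es) in b → 2 row(s).
- a[2] book_id=5 → 2 match(es) in b → 2 row(s).
- a[3] book_id=9 → 1 match(es) in b → 1 row(s).
- a[4] book_id=4 → 2 match(es) in b → 2 row(s).
- a[5] book_id=NULL → no match; dropped.
- a[6] book_id=4 → 2 match(es) in b → 2 row(s).
- a[7] book_id=8 → 2 match(es) in b → 2 row(s).
- a[8] book_id=5 → 2 match(es) in b → 2 row(s).

(2, Frankenstein, Frankenstein, 2); (4, Frankenstein, Frankenstein, 4); (4, Frankenstein, Kindred, 4); (4, Kindred, Frankenstein, 4); (4, Kindred, Kindred, 4); (5, Iliad, Iliad, 5); (5, Iliad, Ulysses, 5); (5, Ulysses, Iliad, 5); (5, Ulysses, Ulysses, 5); (8, Emma, Emma, 8); (8, Emma, Kindred, 8); (8, Kindred, Emma, 8); (8, Kindred, Kindred, 8); (9, 1984, 1984, 9)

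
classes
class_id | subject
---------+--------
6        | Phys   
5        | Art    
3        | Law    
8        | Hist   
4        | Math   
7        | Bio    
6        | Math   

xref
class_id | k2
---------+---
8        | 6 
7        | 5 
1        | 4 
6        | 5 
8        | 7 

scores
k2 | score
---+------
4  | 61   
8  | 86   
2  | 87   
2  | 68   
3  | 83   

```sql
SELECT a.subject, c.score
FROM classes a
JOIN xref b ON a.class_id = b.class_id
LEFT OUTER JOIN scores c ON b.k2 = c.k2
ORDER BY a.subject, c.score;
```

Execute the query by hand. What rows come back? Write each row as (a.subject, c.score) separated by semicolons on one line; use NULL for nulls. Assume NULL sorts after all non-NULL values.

(Bio, NULL); (Hist, NULL); (Hist, NULL); (Math, NULL); (Phys, NULL)

Step 1 — a INNER JOIN b on class_id → 5 row(s).
Then LEFT JOIN `scores c` on k2: each of those 5 rows is kept; rows whose b.k2 has no match in c get NULL for c's columns.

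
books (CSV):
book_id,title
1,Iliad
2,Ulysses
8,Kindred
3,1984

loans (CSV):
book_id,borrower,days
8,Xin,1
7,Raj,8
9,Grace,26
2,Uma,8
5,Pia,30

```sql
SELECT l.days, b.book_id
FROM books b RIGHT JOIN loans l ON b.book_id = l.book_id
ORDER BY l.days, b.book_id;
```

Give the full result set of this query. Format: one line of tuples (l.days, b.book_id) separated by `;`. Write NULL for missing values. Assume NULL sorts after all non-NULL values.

(1, 8); (8, 2); (8, NULL); (26, NULL); (30, NULL)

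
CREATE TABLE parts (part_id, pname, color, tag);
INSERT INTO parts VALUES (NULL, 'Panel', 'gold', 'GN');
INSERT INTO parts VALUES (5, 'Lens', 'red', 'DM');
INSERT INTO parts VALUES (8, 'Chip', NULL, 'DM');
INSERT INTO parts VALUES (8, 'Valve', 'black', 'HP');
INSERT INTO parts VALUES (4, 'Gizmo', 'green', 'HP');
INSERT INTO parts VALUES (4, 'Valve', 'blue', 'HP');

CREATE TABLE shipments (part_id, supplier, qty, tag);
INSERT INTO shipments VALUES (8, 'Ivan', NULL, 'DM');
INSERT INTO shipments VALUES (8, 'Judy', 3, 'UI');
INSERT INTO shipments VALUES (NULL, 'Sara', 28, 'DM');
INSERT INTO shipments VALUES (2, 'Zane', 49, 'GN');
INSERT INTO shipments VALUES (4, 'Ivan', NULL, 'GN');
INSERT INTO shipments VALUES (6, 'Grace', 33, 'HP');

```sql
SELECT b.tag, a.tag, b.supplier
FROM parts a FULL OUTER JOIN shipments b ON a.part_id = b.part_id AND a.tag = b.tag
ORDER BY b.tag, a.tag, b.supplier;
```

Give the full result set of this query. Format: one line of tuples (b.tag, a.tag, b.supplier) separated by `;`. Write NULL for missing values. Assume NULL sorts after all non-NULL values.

FULL OUTER JOIN keeps every row from both sides; unmatched rows get NULL for the other side's columns.
Matching on a.part_id = b.part_id AND a.tag = b.tag. A NULL in a compared column never satisfies the condition.
- part_id=NULL, tag=GN: no b row matches, row kept with b columns NULL.
- part_id=5, tag=DM: no b row matches, row kept with b columns NULL.
- part_id=8, tag=DM: 1 matching b row(s), so 1 row(s) emitted.
- part_id=8, tag=HP: no b row matches, row kept with b columns NULL.
- part_id=4, tag=HP: no b row matches, row kept with b columns NULL.
- part_id=4, tag=HP: no b row matches, row kept with b columns NULL.
- 5 b row(s) had no a match → kept, a columns NULL.

(DM, DM, Ivan); (DM, NULL, Sara); (GN, NULL, Ivan); (GN, NULL, Zane); (HP, NULL, Grace); (UI, NULL, Judy); (NULL, DM, NULL); (NULL, GN, NULL); (NULL, HP, NULL); (NULL, HP, NULL); (NULL, HP, NULL)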